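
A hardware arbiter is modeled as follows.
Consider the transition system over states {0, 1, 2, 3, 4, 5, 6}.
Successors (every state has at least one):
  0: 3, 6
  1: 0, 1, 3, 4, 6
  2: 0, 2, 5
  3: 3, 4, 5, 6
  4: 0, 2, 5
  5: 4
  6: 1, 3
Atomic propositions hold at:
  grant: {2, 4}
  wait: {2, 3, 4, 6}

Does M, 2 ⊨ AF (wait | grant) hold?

Sat(wait | grant) = {2, 3, 4, 6}
AF (wait | grant): least fixpoint, start Z0 = {2, 3, 4, 6}, add states with every successor in Z. Z1 = {0, 2, 3, 4, 5, 6}; fixed.
Sat(AF (wait | grant)) = {0, 2, 3, 4, 5, 6}
2 ∈ Sat(AF (wait | grant)) = {0, 2, 3, 4, 5, 6}, so the formula holds at 2.

Yes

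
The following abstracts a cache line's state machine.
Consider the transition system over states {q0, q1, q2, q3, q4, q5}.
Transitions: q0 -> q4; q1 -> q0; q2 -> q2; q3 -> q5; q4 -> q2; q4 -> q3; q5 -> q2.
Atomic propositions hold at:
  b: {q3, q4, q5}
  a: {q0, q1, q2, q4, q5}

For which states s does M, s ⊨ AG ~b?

{q2}

Sat(~b) = {q0, q1, q2}
AG ~b: greatest fixpoint, start Z0 = {q0, q1, q2}, keep only states in Sat with every successor in Z. Z1 = {q1, q2}; Z2 = {q2}; fixed.
Sat(AG ~b) = {q2}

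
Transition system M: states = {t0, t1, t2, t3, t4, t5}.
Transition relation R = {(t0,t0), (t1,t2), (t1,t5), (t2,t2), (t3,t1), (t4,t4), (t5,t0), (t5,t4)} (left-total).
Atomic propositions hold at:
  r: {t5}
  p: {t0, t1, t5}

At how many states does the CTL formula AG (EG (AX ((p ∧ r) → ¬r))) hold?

Sat(p ∧ r) = {t5}
Sat(¬r) = {t0, t1, t2, t3, t4}
Sat((p ∧ r) → ¬r) = {t0, t1, t2, t3, t4}
Sat(AX ((p ∧ r) → ¬r)) = {s : every successor in {t0, t1, t2, t3, t4}} = {t0, t2, t3, t4, t5}
EG (AX ((p ∧ r) → ¬r)): greatest fixpoint, start Z0 = {t0, t2, t3, t4, t5}, keep only states in Sat with some successor in Z. Z1 = {t0, t2, t4, t5}; fixed.
Sat(EG (AX ((p ∧ r) → ¬r))) = {t0, t2, t4, t5}
AG (EG (AX ((p ∧ r) → ¬r))): greatest fixpoint, start Z0 = {t0, t2, t4, t5}, keep only states in Sat with every successor in Z. Already a fixed point.
Sat(AG (EG (AX ((p ∧ r) → ¬r)))) = {t0, t2, t4, t5}
|Sat(AG (EG (AX ((p ∧ r) → ¬r))))| = |{t0, t2, t4, t5}| = 4.

4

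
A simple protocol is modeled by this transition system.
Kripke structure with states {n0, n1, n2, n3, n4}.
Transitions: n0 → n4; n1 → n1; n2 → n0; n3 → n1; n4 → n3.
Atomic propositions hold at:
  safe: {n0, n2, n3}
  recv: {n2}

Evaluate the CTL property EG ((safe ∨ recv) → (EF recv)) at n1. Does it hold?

Yes

Sat(safe ∨ recv) = {n0, n2, n3}
EF recv: least fixpoint, start Z0 = {n2}, add states with some successor in Z. Already a fixed point.
Sat(EF recv) = {n2}
Sat((safe ∨ recv) → (EF recv)) = {n1, n2, n4}
EG ((safe ∨ recv) → (EF recv)): greatest fixpoint, start Z0 = {n1, n2, n4}, keep only states in Sat with some successor in Z. Z1 = {n1}; fixed.
Sat(EG ((safe ∨ recv) → (EF recv))) = {n1}
n1 ∈ Sat(EG ((safe ∨ recv) → (EF recv))) = {n1}, so the formula holds at n1.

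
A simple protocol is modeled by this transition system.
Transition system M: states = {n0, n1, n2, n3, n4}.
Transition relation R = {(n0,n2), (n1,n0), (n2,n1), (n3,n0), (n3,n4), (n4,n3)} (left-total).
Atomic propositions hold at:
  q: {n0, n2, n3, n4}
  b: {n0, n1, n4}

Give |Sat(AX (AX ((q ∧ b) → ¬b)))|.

3

Sat(q ∧ b) = {n0, n4}
Sat(¬b) = {n2, n3}
Sat((q ∧ b) → ¬b) = {n1, n2, n3}
Sat(AX ((q ∧ b) → ¬b)) = {s : every successor in {n1, n2, n3}} = {n0, n2, n4}
Sat(AX (AX ((q ∧ b) → ¬b))) = {s : every successor in {n0, n2, n4}} = {n0, n1, n3}
|Sat(AX (AX ((q ∧ b) → ¬b)))| = |{n0, n1, n3}| = 3.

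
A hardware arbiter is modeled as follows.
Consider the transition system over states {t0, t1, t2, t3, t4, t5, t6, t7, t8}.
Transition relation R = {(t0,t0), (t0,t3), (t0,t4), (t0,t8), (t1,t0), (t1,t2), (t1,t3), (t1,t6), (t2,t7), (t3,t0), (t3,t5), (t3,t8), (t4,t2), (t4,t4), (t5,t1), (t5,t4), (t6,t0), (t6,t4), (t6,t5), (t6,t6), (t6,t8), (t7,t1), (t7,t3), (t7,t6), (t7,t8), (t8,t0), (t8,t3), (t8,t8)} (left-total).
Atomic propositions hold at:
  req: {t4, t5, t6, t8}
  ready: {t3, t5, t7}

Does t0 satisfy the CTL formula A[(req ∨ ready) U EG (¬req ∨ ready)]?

Sat(req ∨ ready) = {t3, t4, t5, t6, t7, t8}
Sat(¬req) = {t0, t1, t2, t3, t7}
Sat(¬req ∨ ready) = {t0, t1, t2, t3, t5, t7}
EG (¬req ∨ ready): greatest fixpoint, start Z0 = {t0, t1, t2, t3, t5, t7}, keep only states in Sat with some successor in Z. Already a fixed point.
Sat(EG (¬req ∨ ready)) = {t0, t1, t2, t3, t5, t7}
A[(req ∨ ready) U EG (¬req ∨ ready)]: least fixpoint, start Z0 = Sat(EG (¬req ∨ ready)) = {t0, t1, t2, t3, t5, t7}, add states in Sat(req ∨ ready) with every successor in Z. Already a fixed point.
Sat(A[(req ∨ ready) U EG (¬req ∨ ready)]) = {t0, t1, t2, t3, t5, t7}
t0 ∈ Sat(A[(req ∨ ready) U EG (¬req ∨ ready)]) = {t0, t1, t2, t3, t5, t7}, so the formula holds at t0.

Yes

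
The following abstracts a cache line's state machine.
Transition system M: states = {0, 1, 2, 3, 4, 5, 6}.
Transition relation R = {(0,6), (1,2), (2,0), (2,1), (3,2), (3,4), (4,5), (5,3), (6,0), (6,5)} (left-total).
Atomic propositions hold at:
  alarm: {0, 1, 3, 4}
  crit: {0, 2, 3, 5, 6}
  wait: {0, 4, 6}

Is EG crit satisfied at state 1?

EG crit: greatest fixpoint, start Z0 = {0, 2, 3, 5, 6}, keep only states in Sat with some successor in Z. Already a fixed point.
Sat(EG crit) = {0, 2, 3, 5, 6}
1 ∉ Sat(EG crit) = {0, 2, 3, 5, 6}, so the formula does not hold at 1.

No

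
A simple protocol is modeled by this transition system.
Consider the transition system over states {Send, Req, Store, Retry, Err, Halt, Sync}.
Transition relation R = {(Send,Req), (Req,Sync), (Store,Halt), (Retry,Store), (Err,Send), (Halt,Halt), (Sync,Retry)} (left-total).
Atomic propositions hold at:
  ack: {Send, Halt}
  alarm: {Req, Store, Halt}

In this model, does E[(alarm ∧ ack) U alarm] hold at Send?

No

Sat(alarm ∧ ack) = {Halt}
E[(alarm ∧ ack) U alarm]: least fixpoint, start Z0 = Sat(alarm) = {Req, Store, Halt}, add states in Sat(alarm ∧ ack) with some successor in Z. Already a fixed point.
Sat(E[(alarm ∧ ack) U alarm]) = {Req, Store, Halt}
Send ∉ Sat(E[(alarm ∧ ack) U alarm]) = {Req, Store, Halt}, so the formula does not hold at Send.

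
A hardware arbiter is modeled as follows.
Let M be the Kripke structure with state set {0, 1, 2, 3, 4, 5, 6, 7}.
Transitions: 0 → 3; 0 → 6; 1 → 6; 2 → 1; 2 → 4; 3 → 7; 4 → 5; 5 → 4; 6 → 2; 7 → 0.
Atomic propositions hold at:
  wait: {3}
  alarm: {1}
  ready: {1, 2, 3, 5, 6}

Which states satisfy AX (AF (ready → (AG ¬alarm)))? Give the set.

{3, 4, 5, 7}

Sat(¬alarm) = {0, 2, 3, 4, 5, 6, 7}
AG ¬alarm: greatest fixpoint, start Z0 = {0, 2, 3, 4, 5, 6, 7}, keep only states in Sat with every successor in Z. Z1 = {0, 3, 4, 5, 6, 7}; Z2 = {0, 3, 4, 5, 7}; Z3 = {3, 4, 5, 7}; Z4 = {3, 4, 5}; Z5 = {4, 5}; fixed.
Sat(AG ¬alarm) = {4, 5}
Sat(ready → (AG ¬alarm)) = {0, 4, 5, 7}
AF (ready → (AG ¬alarm)): least fixpoint, start Z0 = {0, 4, 5, 7}, add states with every successor in Z. Z1 = {0, 3, 4, 5, 7}; fixed.
Sat(AF (ready → (AG ¬alarm))) = {0, 3, 4, 5, 7}
Sat(AX (AF (ready → (AG ¬alarm)))) = {s : every successor in {0, 3, 4, 5, 7}} = {3, 4, 5, 7}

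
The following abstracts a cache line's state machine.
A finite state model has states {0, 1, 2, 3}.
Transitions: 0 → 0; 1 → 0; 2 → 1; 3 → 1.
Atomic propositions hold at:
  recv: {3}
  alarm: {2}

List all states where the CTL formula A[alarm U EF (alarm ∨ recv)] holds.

Sat(alarm ∨ recv) = {2, 3}
EF (alarm ∨ recv): least fixpoint, start Z0 = {2, 3}, add states with some successor in Z. Already a fixed point.
Sat(EF (alarm ∨ recv)) = {2, 3}
A[alarm U EF (alarm ∨ recv)]: least fixpoint, start Z0 = Sat(EF (alarm ∨ recv)) = {2, 3}, add states in Sat(alarm) with every successor in Z. Already a fixed point.
Sat(A[alarm U EF (alarm ∨ recv)]) = {2, 3}

{2, 3}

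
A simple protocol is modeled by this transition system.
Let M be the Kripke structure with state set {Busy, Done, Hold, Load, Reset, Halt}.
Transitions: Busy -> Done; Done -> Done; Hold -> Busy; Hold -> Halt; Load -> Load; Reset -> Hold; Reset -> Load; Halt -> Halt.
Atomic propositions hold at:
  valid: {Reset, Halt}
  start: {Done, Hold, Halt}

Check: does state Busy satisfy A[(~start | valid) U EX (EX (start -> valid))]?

No

Sat(~start) = {Busy, Load, Reset}
Sat(~start | valid) = {Busy, Load, Reset, Halt}
Sat(start -> valid) = {Busy, Load, Reset, Halt}
Sat(EX (start -> valid)) = {s : some successor in {Busy, Load, Reset, Halt}} = {Hold, Load, Reset, Halt}
Sat(EX (EX (start -> valid))) = {s : some successor in {Hold, Load, Reset, Halt}} = {Hold, Load, Reset, Halt}
A[(~start | valid) U EX (EX (start -> valid))]: least fixpoint, start Z0 = Sat(EX (EX (start -> valid))) = {Hold, Load, Reset, Halt}, add states in Sat(~start | valid) with every successor in Z. Already a fixed point.
Sat(A[(~start | valid) U EX (EX (start -> valid))]) = {Hold, Load, Reset, Halt}
Busy ∉ Sat(A[(~start | valid) U EX (EX (start -> valid))]) = {Hold, Load, Reset, Halt}, so the formula does not hold at Busy.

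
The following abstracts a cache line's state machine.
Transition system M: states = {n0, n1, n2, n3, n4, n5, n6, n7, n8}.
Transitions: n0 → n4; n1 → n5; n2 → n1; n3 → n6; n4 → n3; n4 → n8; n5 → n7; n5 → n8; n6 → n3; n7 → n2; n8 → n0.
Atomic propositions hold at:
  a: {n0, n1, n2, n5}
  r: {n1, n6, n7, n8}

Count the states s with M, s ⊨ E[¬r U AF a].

Sat(¬r) = {n0, n2, n3, n4, n5}
AF a: least fixpoint, start Z0 = {n0, n1, n2, n5}, add states with every successor in Z. Z1 = {n0, n1, n2, n5, n7, n8}; fixed.
Sat(AF a) = {n0, n1, n2, n5, n7, n8}
E[¬r U AF a]: least fixpoint, start Z0 = Sat(AF a) = {n0, n1, n2, n5, n7, n8}, add states in Sat(¬r) with some successor in Z. Z1 = {n0, n1, n2, n4, n5, n7, n8}; fixed.
Sat(E[¬r U AF a]) = {n0, n1, n2, n4, n5, n7, n8}
|Sat(E[¬r U AF a])| = |{n0, n1, n2, n4, n5, n7, n8}| = 7.

7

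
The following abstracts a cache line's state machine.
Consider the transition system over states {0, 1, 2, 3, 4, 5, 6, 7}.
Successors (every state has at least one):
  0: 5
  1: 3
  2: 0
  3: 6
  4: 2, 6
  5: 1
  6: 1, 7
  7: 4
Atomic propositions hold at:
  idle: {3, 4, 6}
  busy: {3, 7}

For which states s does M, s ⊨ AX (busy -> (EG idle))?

EG idle: greatest fixpoint, start Z0 = {3, 4, 6}, keep only states in Sat with some successor in Z. Z1 = {3, 4}; Z2 = ∅; fixed.
Sat(EG idle) = ∅
Sat(busy -> (EG idle)) = {0, 1, 2, 4, 5, 6}
Sat(AX (busy -> (EG idle))) = {s : every successor in {0, 1, 2, 4, 5, 6}} = {0, 2, 3, 4, 5, 7}

{0, 2, 3, 4, 5, 7}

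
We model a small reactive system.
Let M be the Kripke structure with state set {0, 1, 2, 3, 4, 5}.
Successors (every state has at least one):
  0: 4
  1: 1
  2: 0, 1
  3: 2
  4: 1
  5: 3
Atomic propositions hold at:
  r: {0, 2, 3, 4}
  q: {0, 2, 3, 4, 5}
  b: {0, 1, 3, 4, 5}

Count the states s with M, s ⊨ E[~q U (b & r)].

3

Sat(~q) = {1}
Sat(b & r) = {0, 3, 4}
E[~q U (b & r)]: least fixpoint, start Z0 = Sat((b & r)) = {0, 3, 4}, add states in Sat(~q) with some successor in Z. Already a fixed point.
Sat(E[~q U (b & r)]) = {0, 3, 4}
|Sat(E[~q U (b & r)])| = |{0, 3, 4}| = 3.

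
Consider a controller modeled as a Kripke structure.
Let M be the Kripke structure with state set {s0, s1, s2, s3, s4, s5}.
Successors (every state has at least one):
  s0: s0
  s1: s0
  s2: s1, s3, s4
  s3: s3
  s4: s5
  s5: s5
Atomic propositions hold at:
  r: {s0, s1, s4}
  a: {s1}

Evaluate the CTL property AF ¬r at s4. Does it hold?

Sat(¬r) = {s2, s3, s5}
AF ¬r: least fixpoint, start Z0 = {s2, s3, s5}, add states with every successor in Z. Z1 = {s2, s3, s4, s5}; fixed.
Sat(AF ¬r) = {s2, s3, s4, s5}
s4 ∈ Sat(AF ¬r) = {s2, s3, s4, s5}, so the formula holds at s4.

Yes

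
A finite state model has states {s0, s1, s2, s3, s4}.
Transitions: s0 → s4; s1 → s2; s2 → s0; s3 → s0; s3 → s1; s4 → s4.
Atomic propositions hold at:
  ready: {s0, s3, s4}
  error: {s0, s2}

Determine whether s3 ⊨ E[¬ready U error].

Sat(¬ready) = {s1, s2}
E[¬ready U error]: least fixpoint, start Z0 = Sat(error) = {s0, s2}, add states in Sat(¬ready) with some successor in Z. Z1 = {s0, s1, s2}; fixed.
Sat(E[¬ready U error]) = {s0, s1, s2}
s3 ∉ Sat(E[¬ready U error]) = {s0, s1, s2}, so the formula does not hold at s3.

No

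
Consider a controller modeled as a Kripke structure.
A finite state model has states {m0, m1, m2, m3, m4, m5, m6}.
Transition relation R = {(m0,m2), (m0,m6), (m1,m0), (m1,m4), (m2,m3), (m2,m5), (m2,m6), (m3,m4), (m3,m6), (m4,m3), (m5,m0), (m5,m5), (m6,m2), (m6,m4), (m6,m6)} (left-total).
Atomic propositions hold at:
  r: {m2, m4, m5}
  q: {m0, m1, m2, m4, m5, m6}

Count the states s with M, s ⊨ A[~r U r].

Sat(~r) = {m0, m1, m3, m6}
A[~r U r]: least fixpoint, start Z0 = Sat(r) = {m2, m4, m5}, add states in Sat(~r) with every successor in Z. Already a fixed point.
Sat(A[~r U r]) = {m2, m4, m5}
|Sat(A[~r U r])| = |{m2, m4, m5}| = 3.

3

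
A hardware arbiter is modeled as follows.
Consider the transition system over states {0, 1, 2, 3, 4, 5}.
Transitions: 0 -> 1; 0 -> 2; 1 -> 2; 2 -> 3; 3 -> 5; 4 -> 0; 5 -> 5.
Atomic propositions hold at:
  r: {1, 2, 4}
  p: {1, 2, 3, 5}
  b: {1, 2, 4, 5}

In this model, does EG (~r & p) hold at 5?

Sat(~r) = {0, 3, 5}
Sat(~r & p) = {3, 5}
EG (~r & p): greatest fixpoint, start Z0 = {3, 5}, keep only states in Sat with some successor in Z. Already a fixed point.
Sat(EG (~r & p)) = {3, 5}
5 ∈ Sat(EG (~r & p)) = {3, 5}, so the formula holds at 5.

Yes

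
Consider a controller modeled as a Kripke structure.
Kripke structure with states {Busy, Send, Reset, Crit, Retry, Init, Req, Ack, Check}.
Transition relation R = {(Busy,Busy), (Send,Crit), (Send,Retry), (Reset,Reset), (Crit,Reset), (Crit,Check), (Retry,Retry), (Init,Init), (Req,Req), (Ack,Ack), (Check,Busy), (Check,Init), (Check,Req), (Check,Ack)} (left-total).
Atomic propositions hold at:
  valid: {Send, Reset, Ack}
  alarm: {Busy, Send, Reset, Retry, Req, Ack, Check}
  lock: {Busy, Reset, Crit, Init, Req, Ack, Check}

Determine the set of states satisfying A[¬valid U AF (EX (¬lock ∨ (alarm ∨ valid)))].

{Busy, Send, Reset, Crit, Retry, Req, Ack, Check}

Sat(¬valid) = {Busy, Crit, Retry, Init, Req, Check}
Sat(¬lock) = {Send, Retry}
Sat(alarm ∨ valid) = {Busy, Send, Reset, Retry, Req, Ack, Check}
Sat(¬lock ∨ (alarm ∨ valid)) = {Busy, Send, Reset, Retry, Req, Ack, Check}
Sat(EX (¬lock ∨ (alarm ∨ valid))) = {s : some successor in {Busy, Send, Reset, Retry, Req, Ack, Check}} = {Busy, Send, Reset, Crit, Retry, Req, Ack, Check}
AF (EX (¬lock ∨ (alarm ∨ valid))): least fixpoint, start Z0 = {Busy, Send, Reset, Crit, Retry, Req, Ack, Check}, add states with every successor in Z. Already a fixed point.
Sat(AF (EX (¬lock ∨ (alarm ∨ valid)))) = {Busy, Send, Reset, Crit, Retry, Req, Ack, Check}
A[¬valid U AF (EX (¬lock ∨ (alarm ∨ valid)))]: least fixpoint, start Z0 = Sat(AF (EX (¬lock ∨ (alarm ∨ valid)))) = {Busy, Send, Reset, Crit, Retry, Req, Ack, Check}, add states in Sat(¬valid) with every successor in Z. Already a fixed point.
Sat(A[¬valid U AF (EX (¬lock ∨ (alarm ∨ valid)))]) = {Busy, Send, Reset, Crit, Retry, Req, Ack, Check}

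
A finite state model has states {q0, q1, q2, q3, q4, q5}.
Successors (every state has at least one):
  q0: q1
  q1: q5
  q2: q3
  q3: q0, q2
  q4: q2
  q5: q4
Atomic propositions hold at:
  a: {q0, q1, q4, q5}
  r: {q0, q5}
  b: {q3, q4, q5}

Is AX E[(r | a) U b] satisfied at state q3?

Sat(r | a) = {q0, q1, q4, q5}
E[(r | a) U b]: least fixpoint, start Z0 = Sat(b) = {q3, q4, q5}, add states in Sat(r | a) with some successor in Z. Z1 = {q1, q3, q4, q5}; Z2 = {q0, q1, q3, q4, q5}; fixed.
Sat(E[(r | a) U b]) = {q0, q1, q3, q4, q5}
Sat(AX E[(r | a) U b]) = {s : every successor in {q0, q1, q3, q4, q5}} = {q0, q1, q2, q5}
q3 ∉ Sat(AX E[(r | a) U b]) = {q0, q1, q2, q5}, so the formula does not hold at q3.

No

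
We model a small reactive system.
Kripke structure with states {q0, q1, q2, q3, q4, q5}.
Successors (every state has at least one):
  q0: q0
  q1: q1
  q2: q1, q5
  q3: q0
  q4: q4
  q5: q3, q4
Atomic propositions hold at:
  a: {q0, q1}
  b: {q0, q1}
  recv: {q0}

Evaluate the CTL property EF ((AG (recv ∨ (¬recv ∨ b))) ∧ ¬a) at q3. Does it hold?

Sat(¬recv) = {q1, q2, q3, q4, q5}
Sat(¬recv ∨ b) = {q0, q1, q2, q3, q4, q5}
Sat(recv ∨ (¬recv ∨ b)) = {q0, q1, q2, q3, q4, q5}
AG (recv ∨ (¬recv ∨ b)): greatest fixpoint, start Z0 = {q0, q1, q2, q3, q4, q5}, keep only states in Sat with every successor in Z. Already a fixed point.
Sat(AG (recv ∨ (¬recv ∨ b))) = {q0, q1, q2, q3, q4, q5}
Sat(¬a) = {q2, q3, q4, q5}
Sat((AG (recv ∨ (¬recv ∨ b))) ∧ ¬a) = {q2, q3, q4, q5}
EF ((AG (recv ∨ (¬recv ∨ b))) ∧ ¬a): least fixpoint, start Z0 = {q2, q3, q4, q5}, add states with some successor in Z. Already a fixed point.
Sat(EF ((AG (recv ∨ (¬recv ∨ b))) ∧ ¬a)) = {q2, q3, q4, q5}
q3 ∈ Sat(EF ((AG (recv ∨ (¬recv ∨ b))) ∧ ¬a)) = {q2, q3, q4, q5}, so the formula holds at q3.

Yes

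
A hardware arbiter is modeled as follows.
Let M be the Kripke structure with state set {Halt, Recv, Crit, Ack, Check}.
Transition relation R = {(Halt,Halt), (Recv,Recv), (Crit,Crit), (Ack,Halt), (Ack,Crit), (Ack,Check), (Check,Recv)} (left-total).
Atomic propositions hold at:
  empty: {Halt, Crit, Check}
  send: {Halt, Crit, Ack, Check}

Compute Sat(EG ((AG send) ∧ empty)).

AG send: greatest fixpoint, start Z0 = {Halt, Crit, Ack, Check}, keep only states in Sat with every successor in Z. Z1 = {Halt, Crit, Ack}; Z2 = {Halt, Crit}; fixed.
Sat(AG send) = {Halt, Crit}
Sat((AG send) ∧ empty) = {Halt, Crit}
EG ((AG send) ∧ empty): greatest fixpoint, start Z0 = {Halt, Crit}, keep only states in Sat with some successor in Z. Already a fixed point.
Sat(EG ((AG send) ∧ empty)) = {Halt, Crit}

{Halt, Crit}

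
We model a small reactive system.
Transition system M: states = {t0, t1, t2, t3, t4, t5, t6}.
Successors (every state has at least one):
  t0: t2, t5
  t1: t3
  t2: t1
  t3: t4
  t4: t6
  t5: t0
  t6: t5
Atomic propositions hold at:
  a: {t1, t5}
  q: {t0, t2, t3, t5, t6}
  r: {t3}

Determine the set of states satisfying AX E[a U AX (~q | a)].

Sat(~q) = {t1, t4}
Sat(~q | a) = {t1, t4, t5}
Sat(AX (~q | a)) = {s : every successor in {t1, t4, t5}} = {t2, t3, t6}
E[a U AX (~q | a)]: least fixpoint, start Z0 = Sat(AX (~q | a)) = {t2, t3, t6}, add states in Sat(a) with some successor in Z. Z1 = {t1, t2, t3, t6}; fixed.
Sat(E[a U AX (~q | a)]) = {t1, t2, t3, t6}
Sat(AX E[a U AX (~q | a)]) = {s : every successor in {t1, t2, t3, t6}} = {t1, t2, t4}

{t1, t2, t4}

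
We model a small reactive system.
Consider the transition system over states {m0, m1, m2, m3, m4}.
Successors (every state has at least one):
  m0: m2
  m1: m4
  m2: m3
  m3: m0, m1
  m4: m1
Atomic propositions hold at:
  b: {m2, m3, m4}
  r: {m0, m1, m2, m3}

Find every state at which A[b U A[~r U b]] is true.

Sat(~r) = {m4}
A[~r U b]: least fixpoint, start Z0 = Sat(b) = {m2, m3, m4}, add states in Sat(~r) with every successor in Z. Already a fixed point.
Sat(A[~r U b]) = {m2, m3, m4}
A[b U A[~r U b]]: least fixpoint, start Z0 = Sat(A[~r U b]) = {m2, m3, m4}, add states in Sat(b) with every successor in Z. Already a fixed point.
Sat(A[b U A[~r U b]]) = {m2, m3, m4}

{m2, m3, m4}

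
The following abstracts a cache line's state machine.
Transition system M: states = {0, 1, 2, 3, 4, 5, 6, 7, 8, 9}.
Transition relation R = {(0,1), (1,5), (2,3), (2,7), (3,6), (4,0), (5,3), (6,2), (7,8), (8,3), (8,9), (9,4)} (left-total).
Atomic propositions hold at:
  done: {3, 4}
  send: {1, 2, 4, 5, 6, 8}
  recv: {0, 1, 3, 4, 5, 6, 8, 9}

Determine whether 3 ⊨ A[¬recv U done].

Sat(¬recv) = {2, 7}
A[¬recv U done]: least fixpoint, start Z0 = Sat(done) = {3, 4}, add states in Sat(¬recv) with every successor in Z. Already a fixed point.
Sat(A[¬recv U done]) = {3, 4}
3 ∈ Sat(A[¬recv U done]) = {3, 4}, so the formula holds at 3.

Yes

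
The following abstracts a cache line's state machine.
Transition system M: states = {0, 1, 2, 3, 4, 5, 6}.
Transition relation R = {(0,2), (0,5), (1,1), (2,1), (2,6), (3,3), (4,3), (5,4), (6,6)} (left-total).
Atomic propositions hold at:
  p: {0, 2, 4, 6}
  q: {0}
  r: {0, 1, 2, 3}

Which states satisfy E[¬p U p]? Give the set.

{0, 2, 4, 5, 6}

Sat(¬p) = {1, 3, 5}
E[¬p U p]: least fixpoint, start Z0 = Sat(p) = {0, 2, 4, 6}, add states in Sat(¬p) with some successor in Z. Z1 = {0, 2, 4, 5, 6}; fixed.
Sat(E[¬p U p]) = {0, 2, 4, 5, 6}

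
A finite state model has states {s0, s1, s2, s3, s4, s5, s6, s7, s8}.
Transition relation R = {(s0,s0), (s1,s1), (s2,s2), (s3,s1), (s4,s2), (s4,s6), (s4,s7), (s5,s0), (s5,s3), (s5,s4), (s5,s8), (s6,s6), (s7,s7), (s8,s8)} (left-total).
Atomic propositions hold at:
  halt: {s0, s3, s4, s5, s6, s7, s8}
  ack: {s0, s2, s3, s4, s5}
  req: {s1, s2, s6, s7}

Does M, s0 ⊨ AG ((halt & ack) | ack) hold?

Sat(halt & ack) = {s0, s3, s4, s5}
Sat((halt & ack) | ack) = {s0, s2, s3, s4, s5}
AG ((halt & ack) | ack): greatest fixpoint, start Z0 = {s0, s2, s3, s4, s5}, keep only states in Sat with every successor in Z. Z1 = {s0, s2}; fixed.
Sat(AG ((halt & ack) | ack)) = {s0, s2}
s0 ∈ Sat(AG ((halt & ack) | ack)) = {s0, s2}, so the formula holds at s0.

Yes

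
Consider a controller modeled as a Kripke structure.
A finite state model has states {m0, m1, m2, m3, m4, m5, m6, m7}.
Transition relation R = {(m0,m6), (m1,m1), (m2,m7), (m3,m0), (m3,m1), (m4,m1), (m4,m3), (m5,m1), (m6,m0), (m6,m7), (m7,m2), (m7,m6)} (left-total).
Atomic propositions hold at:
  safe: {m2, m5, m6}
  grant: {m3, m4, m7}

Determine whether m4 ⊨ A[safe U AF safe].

AF safe: least fixpoint, start Z0 = {m2, m5, m6}, add states with every successor in Z. Z1 = {m0, m2, m5, m6, m7}; fixed.
Sat(AF safe) = {m0, m2, m5, m6, m7}
A[safe U AF safe]: least fixpoint, start Z0 = Sat(AF safe) = {m0, m2, m5, m6, m7}, add states in Sat(safe) with every successor in Z. Already a fixed point.
Sat(A[safe U AF safe]) = {m0, m2, m5, m6, m7}
m4 ∉ Sat(A[safe U AF safe]) = {m0, m2, m5, m6, m7}, so the formula does not hold at m4.

No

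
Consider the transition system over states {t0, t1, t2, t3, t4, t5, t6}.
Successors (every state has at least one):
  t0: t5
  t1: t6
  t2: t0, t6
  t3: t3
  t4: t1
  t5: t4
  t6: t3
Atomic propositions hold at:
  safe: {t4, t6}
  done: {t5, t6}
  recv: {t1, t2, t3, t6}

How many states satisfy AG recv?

AG recv: greatest fixpoint, start Z0 = {t1, t2, t3, t6}, keep only states in Sat with every successor in Z. Z1 = {t1, t3, t6}; fixed.
Sat(AG recv) = {t1, t3, t6}
|Sat(AG recv)| = |{t1, t3, t6}| = 3.

3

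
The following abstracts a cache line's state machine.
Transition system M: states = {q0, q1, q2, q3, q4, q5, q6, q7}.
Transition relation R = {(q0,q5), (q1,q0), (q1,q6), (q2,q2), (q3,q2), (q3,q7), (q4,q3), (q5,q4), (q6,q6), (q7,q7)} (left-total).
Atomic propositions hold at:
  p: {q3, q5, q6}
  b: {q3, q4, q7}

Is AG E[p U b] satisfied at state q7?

E[p U b]: least fixpoint, start Z0 = Sat(b) = {q3, q4, q7}, add states in Sat(p) with some successor in Z. Z1 = {q3, q4, q5, q7}; fixed.
Sat(E[p U b]) = {q3, q4, q5, q7}
AG E[p U b]: greatest fixpoint, start Z0 = {q3, q4, q5, q7}, keep only states in Sat with every successor in Z. Z1 = {q4, q5, q7}; Z2 = {q5, q7}; Z3 = {q7}; fixed.
Sat(AG E[p U b]) = {q7}
q7 ∈ Sat(AG E[p U b]) = {q7}, so the formula holds at q7.

Yes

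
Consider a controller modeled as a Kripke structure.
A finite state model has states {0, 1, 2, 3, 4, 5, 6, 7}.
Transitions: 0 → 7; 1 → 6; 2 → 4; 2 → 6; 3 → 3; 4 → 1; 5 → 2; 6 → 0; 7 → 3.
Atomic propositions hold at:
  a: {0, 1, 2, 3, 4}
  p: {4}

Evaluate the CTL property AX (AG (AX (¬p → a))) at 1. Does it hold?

No

Sat(¬p) = {0, 1, 2, 3, 5, 6, 7}
Sat(¬p → a) = {0, 1, 2, 3, 4}
Sat(AX (¬p → a)) = {s : every successor in {0, 1, 2, 3, 4}} = {3, 4, 5, 6, 7}
AG (AX (¬p → a)): greatest fixpoint, start Z0 = {3, 4, 5, 6, 7}, keep only states in Sat with every successor in Z. Z1 = {3, 7}; fixed.
Sat(AG (AX (¬p → a))) = {3, 7}
Sat(AX (AG (AX (¬p → a)))) = {s : every successor in {3, 7}} = {0, 3, 7}
1 ∉ Sat(AX (AG (AX (¬p → a)))) = {0, 3, 7}, so the formula does not hold at 1.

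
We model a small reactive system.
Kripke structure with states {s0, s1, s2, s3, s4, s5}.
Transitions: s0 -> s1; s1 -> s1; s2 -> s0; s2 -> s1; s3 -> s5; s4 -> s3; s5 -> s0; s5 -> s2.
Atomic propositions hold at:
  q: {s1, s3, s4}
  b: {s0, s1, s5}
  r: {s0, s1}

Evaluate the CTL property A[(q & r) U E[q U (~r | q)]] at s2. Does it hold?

Sat(q & r) = {s1}
Sat(~r) = {s2, s3, s4, s5}
Sat(~r | q) = {s1, s2, s3, s4, s5}
E[q U (~r | q)]: least fixpoint, start Z0 = Sat((~r | q)) = {s1, s2, s3, s4, s5}, add states in Sat(q) with some successor in Z. Already a fixed point.
Sat(E[q U (~r | q)]) = {s1, s2, s3, s4, s5}
A[(q & r) U E[q U (~r | q)]]: least fixpoint, start Z0 = Sat(E[q U (~r | q)]) = {s1, s2, s3, s4, s5}, add states in Sat(q & r) with every successor in Z. Already a fixed point.
Sat(A[(q & r) U E[q U (~r | q)]]) = {s1, s2, s3, s4, s5}
s2 ∈ Sat(A[(q & r) U E[q U (~r | q)]]) = {s1, s2, s3, s4, s5}, so the formula holds at s2.

Yes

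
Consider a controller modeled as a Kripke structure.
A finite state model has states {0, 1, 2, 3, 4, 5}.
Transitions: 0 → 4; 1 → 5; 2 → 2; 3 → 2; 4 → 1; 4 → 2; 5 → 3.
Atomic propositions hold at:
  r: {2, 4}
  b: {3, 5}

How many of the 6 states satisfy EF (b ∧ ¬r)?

5

Sat(¬r) = {0, 1, 3, 5}
Sat(b ∧ ¬r) = {3, 5}
EF (b ∧ ¬r): least fixpoint, start Z0 = {3, 5}, add states with some successor in Z. Z1 = {1, 3, 5}; Z2 = {1, 3, 4, 5}; Z3 = {0, 1, 3, 4, 5}; fixed.
Sat(EF (b ∧ ¬r)) = {0, 1, 3, 4, 5}
|Sat(EF (b ∧ ¬r))| = |{0, 1, 3, 4, 5}| = 5.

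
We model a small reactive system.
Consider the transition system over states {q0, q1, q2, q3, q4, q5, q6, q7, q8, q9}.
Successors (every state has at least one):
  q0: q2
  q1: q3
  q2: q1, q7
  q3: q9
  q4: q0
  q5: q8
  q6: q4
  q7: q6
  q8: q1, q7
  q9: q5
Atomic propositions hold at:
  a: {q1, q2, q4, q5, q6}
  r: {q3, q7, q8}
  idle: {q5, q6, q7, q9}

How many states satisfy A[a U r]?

6

A[a U r]: least fixpoint, start Z0 = Sat(r) = {q3, q7, q8}, add states in Sat(a) with every successor in Z. Z1 = {q1, q3, q5, q7, q8}; Z2 = {q1, q2, q3, q5, q7, q8}; fixed.
Sat(A[a U r]) = {q1, q2, q3, q5, q7, q8}
|Sat(A[a U r])| = |{q1, q2, q3, q5, q7, q8}| = 6.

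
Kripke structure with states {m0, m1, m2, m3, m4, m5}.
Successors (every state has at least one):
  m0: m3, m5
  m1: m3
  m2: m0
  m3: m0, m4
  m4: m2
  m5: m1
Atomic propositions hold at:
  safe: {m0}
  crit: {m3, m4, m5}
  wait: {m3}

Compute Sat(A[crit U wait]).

A[crit U wait]: least fixpoint, start Z0 = Sat(wait) = {m3}, add states in Sat(crit) with every successor in Z. Already a fixed point.
Sat(A[crit U wait]) = {m3}

{m3}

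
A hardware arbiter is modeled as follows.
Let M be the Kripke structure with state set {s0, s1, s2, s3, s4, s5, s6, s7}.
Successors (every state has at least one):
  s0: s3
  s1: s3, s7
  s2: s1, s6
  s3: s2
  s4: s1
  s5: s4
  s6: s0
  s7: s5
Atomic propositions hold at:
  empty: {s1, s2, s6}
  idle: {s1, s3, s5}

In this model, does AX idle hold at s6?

Sat(AX idle) = {s : every successor in {s1, s3, s5}} = {s0, s4, s7}
s6 ∉ Sat(AX idle) = {s0, s4, s7}, so the formula does not hold at s6.

No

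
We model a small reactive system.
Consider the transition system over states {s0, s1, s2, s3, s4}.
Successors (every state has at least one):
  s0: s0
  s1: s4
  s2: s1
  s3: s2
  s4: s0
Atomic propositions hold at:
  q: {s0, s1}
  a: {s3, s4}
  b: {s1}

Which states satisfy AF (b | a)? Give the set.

{s1, s2, s3, s4}

Sat(b | a) = {s1, s3, s4}
AF (b | a): least fixpoint, start Z0 = {s1, s3, s4}, add states with every successor in Z. Z1 = {s1, s2, s3, s4}; fixed.
Sat(AF (b | a)) = {s1, s2, s3, s4}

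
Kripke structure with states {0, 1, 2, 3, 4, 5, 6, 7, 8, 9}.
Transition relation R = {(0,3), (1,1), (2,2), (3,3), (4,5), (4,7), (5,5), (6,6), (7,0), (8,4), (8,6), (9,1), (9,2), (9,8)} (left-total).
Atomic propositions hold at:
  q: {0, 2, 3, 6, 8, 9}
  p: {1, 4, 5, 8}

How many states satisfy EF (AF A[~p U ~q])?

Sat(~p) = {0, 2, 3, 6, 7, 9}
Sat(~q) = {1, 4, 5, 7}
A[~p U ~q]: least fixpoint, start Z0 = Sat(~q) = {1, 4, 5, 7}, add states in Sat(~p) with every successor in Z. Already a fixed point.
Sat(A[~p U ~q]) = {1, 4, 5, 7}
AF A[~p U ~q]: least fixpoint, start Z0 = {1, 4, 5, 7}, add states with every successor in Z. Already a fixed point.
Sat(AF A[~p U ~q]) = {1, 4, 5, 7}
EF (AF A[~p U ~q]): least fixpoint, start Z0 = {1, 4, 5, 7}, add states with some successor in Z. Z1 = {1, 4, 5, 7, 8, 9}; fixed.
Sat(EF (AF A[~p U ~q])) = {1, 4, 5, 7, 8, 9}
|Sat(EF (AF A[~p U ~q]))| = |{1, 4, 5, 7, 8, 9}| = 6.

6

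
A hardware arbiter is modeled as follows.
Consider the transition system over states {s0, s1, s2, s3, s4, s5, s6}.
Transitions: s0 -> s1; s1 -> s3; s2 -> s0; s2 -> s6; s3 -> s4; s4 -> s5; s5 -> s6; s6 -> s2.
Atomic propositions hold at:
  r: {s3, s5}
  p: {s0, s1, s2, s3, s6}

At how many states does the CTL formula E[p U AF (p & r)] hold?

Sat(p & r) = {s3}
AF (p & r): least fixpoint, start Z0 = {s3}, add states with every successor in Z. Z1 = {s1, s3}; Z2 = {s0, s1, s3}; fixed.
Sat(AF (p & r)) = {s0, s1, s3}
E[p U AF (p & r)]: least fixpoint, start Z0 = Sat(AF (p & r)) = {s0, s1, s3}, add states in Sat(p) with some successor in Z. Z1 = {s0, s1, s2, s3}; Z2 = {s0, s1, s2, s3, s6}; fixed.
Sat(E[p U AF (p & r)]) = {s0, s1, s2, s3, s6}
|Sat(E[p U AF (p & r)])| = |{s0, s1, s2, s3, s6}| = 5.

5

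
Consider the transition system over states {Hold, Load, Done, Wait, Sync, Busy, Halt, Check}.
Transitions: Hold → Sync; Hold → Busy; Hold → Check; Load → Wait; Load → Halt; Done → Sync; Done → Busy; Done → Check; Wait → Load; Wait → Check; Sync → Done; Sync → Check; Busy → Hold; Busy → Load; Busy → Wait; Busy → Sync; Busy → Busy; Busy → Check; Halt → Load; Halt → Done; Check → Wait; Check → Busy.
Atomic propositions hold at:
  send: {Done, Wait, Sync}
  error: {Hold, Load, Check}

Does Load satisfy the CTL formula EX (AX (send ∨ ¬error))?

Sat(¬error) = {Done, Wait, Sync, Busy, Halt}
Sat(send ∨ ¬error) = {Done, Wait, Sync, Busy, Halt}
Sat(AX (send ∨ ¬error)) = {s : every successor in {Done, Wait, Sync, Busy, Halt}} = {Load, Check}
Sat(EX (AX (send ∨ ¬error))) = {s : some successor in {Load, Check}} = {Hold, Done, Wait, Sync, Busy, Halt}
Load ∉ Sat(EX (AX (send ∨ ¬error))) = {Hold, Done, Wait, Sync, Busy, Halt}, so the formula does not hold at Load.

No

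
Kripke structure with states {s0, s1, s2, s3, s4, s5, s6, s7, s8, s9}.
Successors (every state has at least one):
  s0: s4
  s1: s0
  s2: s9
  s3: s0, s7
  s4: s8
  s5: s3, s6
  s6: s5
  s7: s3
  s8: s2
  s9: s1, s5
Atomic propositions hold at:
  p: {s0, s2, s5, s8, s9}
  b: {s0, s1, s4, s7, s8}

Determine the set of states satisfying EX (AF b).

{s0, s1, s3, s4, s5, s7, s9}

AF b: least fixpoint, start Z0 = {s0, s1, s4, s7, s8}, add states with every successor in Z. Z1 = {s0, s1, s3, s4, s7, s8}; fixed.
Sat(AF b) = {s0, s1, s3, s4, s7, s8}
Sat(EX (AF b)) = {s : some successor in {s0, s1, s3, s4, s7, s8}} = {s0, s1, s3, s4, s5, s7, s9}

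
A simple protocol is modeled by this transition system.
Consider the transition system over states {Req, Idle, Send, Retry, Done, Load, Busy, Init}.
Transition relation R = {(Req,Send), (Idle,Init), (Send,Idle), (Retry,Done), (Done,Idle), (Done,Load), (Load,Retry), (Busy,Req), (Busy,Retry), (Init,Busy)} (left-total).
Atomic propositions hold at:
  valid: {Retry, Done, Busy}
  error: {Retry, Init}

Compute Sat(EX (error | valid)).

Sat(error | valid) = {Retry, Done, Busy, Init}
Sat(EX (error | valid)) = {s : some successor in {Retry, Done, Busy, Init}} = {Idle, Retry, Load, Busy, Init}

{Idle, Retry, Load, Busy, Init}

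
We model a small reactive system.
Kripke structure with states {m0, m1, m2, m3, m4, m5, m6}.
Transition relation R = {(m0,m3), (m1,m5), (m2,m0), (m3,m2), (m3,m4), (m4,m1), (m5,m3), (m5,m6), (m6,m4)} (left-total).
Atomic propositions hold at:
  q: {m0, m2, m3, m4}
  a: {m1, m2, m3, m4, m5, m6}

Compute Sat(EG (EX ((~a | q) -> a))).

Sat(~a) = {m0}
Sat(~a | q) = {m0, m2, m3, m4}
Sat((~a | q) -> a) = {m1, m2, m3, m4, m5, m6}
Sat(EX ((~a | q) -> a)) = {s : some successor in {m1, m2, m3, m4, m5, m6}} = {m0, m1, m3, m4, m5, m6}
EG (EX ((~a | q) -> a)): greatest fixpoint, start Z0 = {m0, m1, m3, m4, m5, m6}, keep only states in Sat with some successor in Z. Already a fixed point.
Sat(EG (EX ((~a | q) -> a))) = {m0, m1, m3, m4, m5, m6}

{m0, m1, m3, m4, m5, m6}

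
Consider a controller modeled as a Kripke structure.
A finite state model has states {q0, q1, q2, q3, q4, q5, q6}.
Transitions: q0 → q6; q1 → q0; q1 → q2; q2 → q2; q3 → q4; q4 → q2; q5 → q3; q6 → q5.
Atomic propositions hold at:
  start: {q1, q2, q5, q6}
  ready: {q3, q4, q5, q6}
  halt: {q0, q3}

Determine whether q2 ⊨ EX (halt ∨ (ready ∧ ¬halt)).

Sat(¬halt) = {q1, q2, q4, q5, q6}
Sat(ready ∧ ¬halt) = {q4, q5, q6}
Sat(halt ∨ (ready ∧ ¬halt)) = {q0, q3, q4, q5, q6}
Sat(EX (halt ∨ (ready ∧ ¬halt))) = {s : some successor in {q0, q3, q4, q5, q6}} = {q0, q1, q3, q5, q6}
q2 ∉ Sat(EX (halt ∨ (ready ∧ ¬halt))) = {q0, q1, q3, q5, q6}, so the formula does not hold at q2.

No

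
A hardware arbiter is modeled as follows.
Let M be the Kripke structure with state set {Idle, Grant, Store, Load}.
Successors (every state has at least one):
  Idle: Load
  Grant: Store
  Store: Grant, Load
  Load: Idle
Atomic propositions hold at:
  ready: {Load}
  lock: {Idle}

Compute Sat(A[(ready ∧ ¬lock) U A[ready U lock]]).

Sat(¬lock) = {Grant, Store, Load}
Sat(ready ∧ ¬lock) = {Load}
A[ready U lock]: least fixpoint, start Z0 = Sat(lock) = {Idle}, add states in Sat(ready) with every successor in Z. Z1 = {Idle, Load}; fixed.
Sat(A[ready U lock]) = {Idle, Load}
A[(ready ∧ ¬lock) U A[ready U lock]]: least fixpoint, start Z0 = Sat(A[ready U lock]) = {Idle, Load}, add states in Sat(ready ∧ ¬lock) with every successor in Z. Already a fixed point.
Sat(A[(ready ∧ ¬lock) U A[ready U lock]]) = {Idle, Load}

{Idle, Load}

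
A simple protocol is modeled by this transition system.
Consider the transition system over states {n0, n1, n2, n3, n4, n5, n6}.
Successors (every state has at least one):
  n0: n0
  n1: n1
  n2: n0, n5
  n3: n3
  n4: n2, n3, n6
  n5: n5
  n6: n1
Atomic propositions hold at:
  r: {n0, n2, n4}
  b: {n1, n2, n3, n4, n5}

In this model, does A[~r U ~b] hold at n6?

Sat(~r) = {n1, n3, n5, n6}
Sat(~b) = {n0, n6}
A[~r U ~b]: least fixpoint, start Z0 = Sat(~b) = {n0, n6}, add states in Sat(~r) with every successor in Z. Already a fixed point.
Sat(A[~r U ~b]) = {n0, n6}
n6 ∈ Sat(A[~r U ~b]) = {n0, n6}, so the formula holds at n6.

Yes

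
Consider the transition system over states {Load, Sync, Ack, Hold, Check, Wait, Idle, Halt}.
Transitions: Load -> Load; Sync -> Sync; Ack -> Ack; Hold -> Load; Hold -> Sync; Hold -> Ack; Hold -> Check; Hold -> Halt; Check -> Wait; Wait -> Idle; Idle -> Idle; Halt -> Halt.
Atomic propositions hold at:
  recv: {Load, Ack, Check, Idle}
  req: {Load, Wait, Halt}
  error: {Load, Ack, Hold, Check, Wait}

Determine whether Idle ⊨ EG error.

EG error: greatest fixpoint, start Z0 = {Load, Ack, Hold, Check, Wait}, keep only states in Sat with some successor in Z. Z1 = {Load, Ack, Hold, Check}; Z2 = {Load, Ack, Hold}; fixed.
Sat(EG error) = {Load, Ack, Hold}
Idle ∉ Sat(EG error) = {Load, Ack, Hold}, so the formula does not hold at Idle.

No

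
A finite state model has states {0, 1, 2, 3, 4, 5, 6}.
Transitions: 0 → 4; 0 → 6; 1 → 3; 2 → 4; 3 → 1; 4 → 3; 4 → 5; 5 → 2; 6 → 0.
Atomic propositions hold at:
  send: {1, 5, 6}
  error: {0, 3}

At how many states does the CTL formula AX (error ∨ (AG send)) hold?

AG send: greatest fixpoint, start Z0 = {1, 5, 6}, keep only states in Sat with every successor in Z. Z1 = ∅; fixed.
Sat(AG send) = ∅
Sat(error ∨ (AG send)) = {0, 3}
Sat(AX (error ∨ (AG send))) = {s : every successor in {0, 3}} = {1, 6}
|Sat(AX (error ∨ (AG send)))| = |{1, 6}| = 2.

2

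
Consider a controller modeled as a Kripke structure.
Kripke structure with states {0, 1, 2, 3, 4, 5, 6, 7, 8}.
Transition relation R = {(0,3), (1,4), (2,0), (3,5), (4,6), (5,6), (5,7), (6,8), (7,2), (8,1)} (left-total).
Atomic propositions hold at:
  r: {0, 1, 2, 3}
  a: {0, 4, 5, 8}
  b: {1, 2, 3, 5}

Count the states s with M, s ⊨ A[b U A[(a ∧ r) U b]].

Sat(a ∧ r) = {0}
A[(a ∧ r) U b]: least fixpoint, start Z0 = Sat(b) = {1, 2, 3, 5}, add states in Sat(a ∧ r) with every successor in Z. Z1 = {0, 1, 2, 3, 5}; fixed.
Sat(A[(a ∧ r) U b]) = {0, 1, 2, 3, 5}
A[b U A[(a ∧ r) U b]]: least fixpoint, start Z0 = Sat(A[(a ∧ r) U b]) = {0, 1, 2, 3, 5}, add states in Sat(b) with every successor in Z. Already a fixed point.
Sat(A[b U A[(a ∧ r) U b]]) = {0, 1, 2, 3, 5}
|Sat(A[b U A[(a ∧ r) U b]])| = |{0, 1, 2, 3, 5}| = 5.

5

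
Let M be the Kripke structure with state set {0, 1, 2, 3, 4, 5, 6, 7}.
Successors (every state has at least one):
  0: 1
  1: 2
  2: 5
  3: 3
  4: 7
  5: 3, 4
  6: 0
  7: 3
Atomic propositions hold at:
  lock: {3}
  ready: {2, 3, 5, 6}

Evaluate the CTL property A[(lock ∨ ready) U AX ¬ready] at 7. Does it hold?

Sat(lock ∨ ready) = {2, 3, 5, 6}
Sat(¬ready) = {0, 1, 4, 7}
Sat(AX ¬ready) = {s : every successor in {0, 1, 4, 7}} = {0, 4, 6}
A[(lock ∨ ready) U AX ¬ready]: least fixpoint, start Z0 = Sat(AX ¬ready) = {0, 4, 6}, add states in Sat(lock ∨ ready) with every successor in Z. Already a fixed point.
Sat(A[(lock ∨ ready) U AX ¬ready]) = {0, 4, 6}
7 ∉ Sat(A[(lock ∨ ready) U AX ¬ready]) = {0, 4, 6}, so the formula does not hold at 7.

No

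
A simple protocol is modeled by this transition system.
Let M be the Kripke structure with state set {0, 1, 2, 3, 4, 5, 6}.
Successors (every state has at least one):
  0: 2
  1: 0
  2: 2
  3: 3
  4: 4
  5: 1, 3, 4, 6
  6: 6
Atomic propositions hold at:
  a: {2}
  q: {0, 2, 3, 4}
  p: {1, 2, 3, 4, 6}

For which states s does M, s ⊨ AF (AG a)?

AG a: greatest fixpoint, start Z0 = {2}, keep only states in Sat with every successor in Z. Already a fixed point.
Sat(AG a) = {2}
AF (AG a): least fixpoint, start Z0 = {2}, add states with every successor in Z. Z1 = {0, 2}; Z2 = {0, 1, 2}; fixed.
Sat(AF (AG a)) = {0, 1, 2}

{0, 1, 2}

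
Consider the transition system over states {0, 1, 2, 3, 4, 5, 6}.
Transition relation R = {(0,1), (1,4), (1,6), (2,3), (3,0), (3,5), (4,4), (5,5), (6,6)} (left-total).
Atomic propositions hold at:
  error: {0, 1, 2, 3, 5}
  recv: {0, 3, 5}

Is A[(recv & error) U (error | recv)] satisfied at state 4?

Sat(recv & error) = {0, 3, 5}
Sat(error | recv) = {0, 1, 2, 3, 5}
A[(recv & error) U (error | recv)]: least fixpoint, start Z0 = Sat((error | recv)) = {0, 1, 2, 3, 5}, add states in Sat(recv & error) with every successor in Z. Already a fixed point.
Sat(A[(recv & error) U (error | recv)]) = {0, 1, 2, 3, 5}
4 ∉ Sat(A[(recv & error) U (error | recv)]) = {0, 1, 2, 3, 5}, so the formula does not hold at 4.

No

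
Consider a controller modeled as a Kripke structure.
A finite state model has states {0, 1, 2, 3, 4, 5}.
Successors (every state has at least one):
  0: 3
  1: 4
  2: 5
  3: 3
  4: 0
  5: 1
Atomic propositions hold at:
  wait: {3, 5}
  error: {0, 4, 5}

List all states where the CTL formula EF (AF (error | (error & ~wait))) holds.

{0, 1, 2, 4, 5}

Sat(~wait) = {0, 1, 2, 4}
Sat(error & ~wait) = {0, 4}
Sat(error | (error & ~wait)) = {0, 4, 5}
AF (error | (error & ~wait)): least fixpoint, start Z0 = {0, 4, 5}, add states with every successor in Z. Z1 = {0, 1, 2, 4, 5}; fixed.
Sat(AF (error | (error & ~wait))) = {0, 1, 2, 4, 5}
EF (AF (error | (error & ~wait))): least fixpoint, start Z0 = {0, 1, 2, 4, 5}, add states with some successor in Z. Already a fixed point.
Sat(EF (AF (error | (error & ~wait)))) = {0, 1, 2, 4, 5}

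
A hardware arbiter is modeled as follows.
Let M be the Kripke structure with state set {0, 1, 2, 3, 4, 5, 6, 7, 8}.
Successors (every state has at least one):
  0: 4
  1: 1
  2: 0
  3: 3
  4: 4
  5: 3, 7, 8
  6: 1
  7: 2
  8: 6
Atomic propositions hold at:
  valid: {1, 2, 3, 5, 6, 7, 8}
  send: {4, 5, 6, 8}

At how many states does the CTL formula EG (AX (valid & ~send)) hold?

3

Sat(~send) = {0, 1, 2, 3, 7}
Sat(valid & ~send) = {1, 2, 3, 7}
Sat(AX (valid & ~send)) = {s : every successor in {1, 2, 3, 7}} = {1, 3, 6, 7}
EG (AX (valid & ~send)): greatest fixpoint, start Z0 = {1, 3, 6, 7}, keep only states in Sat with some successor in Z. Z1 = {1, 3, 6}; fixed.
Sat(EG (AX (valid & ~send))) = {1, 3, 6}
|Sat(EG (AX (valid & ~send)))| = |{1, 3, 6}| = 3.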